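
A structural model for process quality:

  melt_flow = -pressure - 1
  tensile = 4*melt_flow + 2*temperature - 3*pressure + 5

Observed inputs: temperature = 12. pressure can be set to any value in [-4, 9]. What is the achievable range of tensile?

Substituting into the tensile equation gives tensile = -7*pressure + 25.
Linear in pressure, so extremes are at the endpoints: pressure = -4 gives tensile = 53; pressure = 9 gives tensile = -38.

-38 to 53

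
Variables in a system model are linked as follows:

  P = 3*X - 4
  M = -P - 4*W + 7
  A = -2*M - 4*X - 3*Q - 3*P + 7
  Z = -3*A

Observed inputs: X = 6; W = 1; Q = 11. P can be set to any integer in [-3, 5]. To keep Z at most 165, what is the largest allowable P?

P = -1

Intervening on P fixes its value directly, overriding its dependence on X.
Substituting into the M equation gives M = -P + 3.
This gives A = -P - 56.
Substituting into the Z equation gives Z = 3*P + 168.
Require 3*P + 168 ≤ 165, so P ≤ -1.
The largest integer in [-3, 5] satisfying this is -1.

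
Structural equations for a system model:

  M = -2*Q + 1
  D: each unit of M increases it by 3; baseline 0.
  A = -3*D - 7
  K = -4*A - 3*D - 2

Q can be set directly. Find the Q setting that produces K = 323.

Substituting into the D equation gives D = -6*Q + 3.
Substituting into the A equation gives A = 18*Q - 16.
So K = -54*Q + 53.
Solve -54*Q + 53 = 323: Q = (323 - 53) / -54 = -5.

Q = -5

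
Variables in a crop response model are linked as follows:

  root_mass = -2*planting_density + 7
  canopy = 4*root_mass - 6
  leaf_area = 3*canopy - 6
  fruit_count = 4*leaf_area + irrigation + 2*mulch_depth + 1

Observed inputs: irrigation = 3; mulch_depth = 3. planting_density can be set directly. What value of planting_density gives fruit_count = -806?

Substituting into the canopy equation gives canopy = -8*planting_density + 22.
Substituting into the leaf_area equation gives leaf_area = -24*planting_density + 60.
So fruit_count = -96*planting_density + 250.
Solve -96*planting_density + 250 = -806: planting_density = (-806 - 250) / -96 = 11.

planting_density = 11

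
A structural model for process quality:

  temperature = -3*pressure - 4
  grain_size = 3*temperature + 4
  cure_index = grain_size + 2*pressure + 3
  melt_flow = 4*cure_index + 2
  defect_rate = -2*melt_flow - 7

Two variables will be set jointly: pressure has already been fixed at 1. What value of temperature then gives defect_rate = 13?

temperature = -4

With pressure held at 1:
Intervening on temperature fixes its value directly, overriding its dependence on pressure.
Substituting into the cure_index equation gives cure_index = 3*temperature + 9.
Substituting into the melt_flow equation gives melt_flow = 12*temperature + 38.
defect_rate becomes -24*temperature - 83.
Solve -24*temperature - 83 = 13: temperature = (13 + 83) / -24 = -4.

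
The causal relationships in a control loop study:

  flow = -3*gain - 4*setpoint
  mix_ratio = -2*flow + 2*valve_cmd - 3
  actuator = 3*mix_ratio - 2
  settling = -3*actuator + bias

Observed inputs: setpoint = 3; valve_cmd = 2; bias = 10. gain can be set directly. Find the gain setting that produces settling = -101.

gain = -2

Substituting into the flow equation gives flow = -3*gain - 12.
Substituting into the mix_ratio equation gives mix_ratio = 6*gain + 25.
This gives actuator = 18*gain + 73.
Substituting into the settling equation gives settling = -54*gain - 209.
Solve -54*gain - 209 = -101: gain = (-101 + 209) / -54 = -2.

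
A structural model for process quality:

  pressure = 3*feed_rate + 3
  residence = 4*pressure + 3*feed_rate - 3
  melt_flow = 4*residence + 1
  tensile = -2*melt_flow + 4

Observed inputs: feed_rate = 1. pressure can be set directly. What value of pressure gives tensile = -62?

Intervening on pressure fixes its value directly, overriding its dependence on feed_rate.
Substituting into the residence equation gives residence = 4*pressure.
Substituting into the melt_flow equation gives melt_flow = 16*pressure + 1.
This gives tensile = -32*pressure + 2.
Solve -32*pressure + 2 = -62: pressure = (-62 - 2) / -32 = 2.

pressure = 2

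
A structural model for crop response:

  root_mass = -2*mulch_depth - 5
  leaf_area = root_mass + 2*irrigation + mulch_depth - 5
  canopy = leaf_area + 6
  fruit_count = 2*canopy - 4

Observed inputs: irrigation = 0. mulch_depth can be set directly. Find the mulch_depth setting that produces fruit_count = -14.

mulch_depth = 1

Substituting into the leaf_area equation gives leaf_area = -mulch_depth - 10.
This gives canopy = -mulch_depth - 4.
This gives fruit_count = -2*mulch_depth - 12.
Solve -2*mulch_depth - 12 = -14: mulch_depth = (-14 + 12) / -2 = 1.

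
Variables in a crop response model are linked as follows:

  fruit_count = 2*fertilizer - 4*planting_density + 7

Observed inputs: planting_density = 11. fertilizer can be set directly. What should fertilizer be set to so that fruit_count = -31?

Substituting into the fruit_count equation gives fruit_count = 2*fertilizer - 37.
Solve 2*fertilizer - 37 = -31: fertilizer = (-31 + 37) / 2 = 3.

fertilizer = 3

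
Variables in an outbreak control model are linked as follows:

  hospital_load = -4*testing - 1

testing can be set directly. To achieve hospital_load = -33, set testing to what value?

testing = 8

Solve -4*testing - 1 = -33: testing = (-33 + 1) / -4 = 8.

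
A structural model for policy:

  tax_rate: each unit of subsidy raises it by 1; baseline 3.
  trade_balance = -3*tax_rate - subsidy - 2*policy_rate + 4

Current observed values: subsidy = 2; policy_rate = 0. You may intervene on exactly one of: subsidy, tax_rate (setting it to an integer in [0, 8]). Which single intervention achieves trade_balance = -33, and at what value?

Intervening on subsidy: with other inputs at their observed values, trade_balance = -4*subsidy - 5. Solving for -33 gives subsidy = 7, within [0, 8].
Intervening on tax_rate: trade_balance = -3*tax_rate + 2. Reaching -33 requires tax_rate = 35/3, not an integer.

set subsidy = 7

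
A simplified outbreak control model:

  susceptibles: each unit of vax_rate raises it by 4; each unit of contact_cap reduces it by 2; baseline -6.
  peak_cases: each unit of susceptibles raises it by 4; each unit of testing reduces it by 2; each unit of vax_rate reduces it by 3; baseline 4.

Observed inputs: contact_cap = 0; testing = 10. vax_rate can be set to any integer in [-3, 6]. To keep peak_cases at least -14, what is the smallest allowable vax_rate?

Substituting into the susceptibles equation gives susceptibles = 4*vax_rate - 6.
peak_cases becomes 13*vax_rate - 40.
Require 13*vax_rate - 40 ≥ -14, so vax_rate ≥ 2.
The smallest integer in [-3, 6] satisfying this is 2.

vax_rate = 2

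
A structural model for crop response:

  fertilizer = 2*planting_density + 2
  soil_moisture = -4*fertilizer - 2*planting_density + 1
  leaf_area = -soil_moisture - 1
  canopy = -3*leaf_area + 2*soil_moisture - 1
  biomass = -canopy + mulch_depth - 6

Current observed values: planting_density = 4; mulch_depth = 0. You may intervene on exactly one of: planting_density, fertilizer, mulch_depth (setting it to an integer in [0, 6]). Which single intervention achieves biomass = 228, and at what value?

set mulch_depth = 1

Intervening on planting_density: biomass = 50*planting_density + 27. Reaching 228 requires planting_density = 201/50, not an integer.
Intervening on fertilizer: biomass = 20*fertilizer + 27. Reaching 228 requires fertilizer = 201/20, not an integer.
Intervening on mulch_depth: with other inputs at their observed values, biomass = mulch_depth + 227. Solving for 228 gives mulch_depth = 1, within [0, 6].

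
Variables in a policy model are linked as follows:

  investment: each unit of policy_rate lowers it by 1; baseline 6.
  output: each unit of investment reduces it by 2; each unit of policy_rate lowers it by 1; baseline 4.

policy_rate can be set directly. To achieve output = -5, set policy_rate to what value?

policy_rate = 3

Substituting into the output equation gives output = policy_rate - 8.
Solve policy_rate - 8 = -5: policy_rate = (-5 + 8) / 1 = 3.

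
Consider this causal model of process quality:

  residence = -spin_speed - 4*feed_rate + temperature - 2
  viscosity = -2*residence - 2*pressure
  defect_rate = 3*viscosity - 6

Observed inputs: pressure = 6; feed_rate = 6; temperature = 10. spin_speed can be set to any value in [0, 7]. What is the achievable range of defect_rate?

Substituting into the residence equation gives residence = -spin_speed - 16.
Substituting into the viscosity equation gives viscosity = 2*spin_speed + 20.
Substituting into the defect_rate equation gives defect_rate = 6*spin_speed + 54.
Linear in spin_speed, so extremes are at the endpoints: spin_speed = 0 gives defect_rate = 54; spin_speed = 7 gives defect_rate = 96.

54 to 96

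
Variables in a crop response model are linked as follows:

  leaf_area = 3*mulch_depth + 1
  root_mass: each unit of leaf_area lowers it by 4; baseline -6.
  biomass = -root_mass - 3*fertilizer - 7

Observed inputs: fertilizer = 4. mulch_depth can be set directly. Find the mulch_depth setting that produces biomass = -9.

Substituting into the root_mass equation gives root_mass = -12*mulch_depth - 10.
Substituting into the biomass equation gives biomass = 12*mulch_depth - 9.
Solve 12*mulch_depth - 9 = -9: mulch_depth = (-9 + 9) / 12 = 0.

mulch_depth = 0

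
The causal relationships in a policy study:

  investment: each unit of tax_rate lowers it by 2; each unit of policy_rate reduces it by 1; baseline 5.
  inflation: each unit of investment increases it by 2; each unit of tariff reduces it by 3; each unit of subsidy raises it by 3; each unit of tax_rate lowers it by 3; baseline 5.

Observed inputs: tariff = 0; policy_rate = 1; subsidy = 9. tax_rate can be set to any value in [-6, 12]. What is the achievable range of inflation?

-44 to 82

Substituting into the investment equation gives investment = -2*tax_rate + 4.
Substituting into the inflation equation gives inflation = -7*tax_rate + 40.
Linear in tax_rate, so extremes are at the endpoints: tax_rate = -6 gives inflation = 82; tax_rate = 12 gives inflation = -44.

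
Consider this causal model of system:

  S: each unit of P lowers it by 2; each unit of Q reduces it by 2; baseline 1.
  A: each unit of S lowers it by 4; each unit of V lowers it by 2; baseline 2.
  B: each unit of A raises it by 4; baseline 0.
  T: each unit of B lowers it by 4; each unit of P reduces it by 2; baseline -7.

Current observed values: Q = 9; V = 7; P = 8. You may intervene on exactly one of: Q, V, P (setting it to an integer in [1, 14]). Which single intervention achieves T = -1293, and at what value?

Intervening on Q: T = -128*Q - 791. Reaching -1293 requires Q = 251/64, not an integer.
Intervening on V: T = 32*V - 2167. Reaching -1293 requires V = 437/16, not an integer.
Intervening on P: with other inputs at their observed values, T = -130*P - 903. Solving for -1293 gives P = 3, within [1, 14].

set P = 3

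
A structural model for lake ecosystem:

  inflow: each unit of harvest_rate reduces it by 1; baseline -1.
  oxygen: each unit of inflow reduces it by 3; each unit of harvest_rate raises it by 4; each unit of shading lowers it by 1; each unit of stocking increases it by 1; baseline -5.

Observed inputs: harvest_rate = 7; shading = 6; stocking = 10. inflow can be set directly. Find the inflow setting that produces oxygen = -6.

inflow = 11

Intervening on inflow fixes its value directly, overriding its dependence on harvest_rate.
Substituting into the oxygen equation gives oxygen = -3*inflow + 27.
Solve -3*inflow + 27 = -6: inflow = (-6 - 27) / -3 = 11.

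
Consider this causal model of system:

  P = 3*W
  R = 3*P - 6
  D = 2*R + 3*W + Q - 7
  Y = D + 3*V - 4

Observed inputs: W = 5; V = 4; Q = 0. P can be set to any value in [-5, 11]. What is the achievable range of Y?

Intervening on P fixes its value directly, overriding its dependence on W.
Substituting into the D equation gives D = 6*P - 4.
This gives Y = 6*P + 4.
Linear in P, so extremes are at the endpoints: P = -5 gives Y = -26; P = 11 gives Y = 70.

-26 to 70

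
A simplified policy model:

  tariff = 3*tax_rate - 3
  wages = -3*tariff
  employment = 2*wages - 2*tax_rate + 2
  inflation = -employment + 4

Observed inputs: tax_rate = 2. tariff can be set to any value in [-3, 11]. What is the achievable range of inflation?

Intervening on tariff fixes its value directly, overriding its dependence on tax_rate.
Substituting into the employment equation gives employment = -6*tariff - 2.
Substituting into the inflation equation gives inflation = 6*tariff + 6.
Linear in tariff, so extremes are at the endpoints: tariff = -3 gives inflation = -12; tariff = 11 gives inflation = 72.

-12 to 72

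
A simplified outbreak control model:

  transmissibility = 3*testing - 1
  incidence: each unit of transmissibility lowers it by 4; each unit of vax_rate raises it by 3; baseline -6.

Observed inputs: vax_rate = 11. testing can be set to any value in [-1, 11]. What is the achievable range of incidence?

-101 to 43

Substituting into the incidence equation gives incidence = -12*testing + 31.
Linear in testing, so extremes are at the endpoints: testing = -1 gives incidence = 43; testing = 11 gives incidence = -101.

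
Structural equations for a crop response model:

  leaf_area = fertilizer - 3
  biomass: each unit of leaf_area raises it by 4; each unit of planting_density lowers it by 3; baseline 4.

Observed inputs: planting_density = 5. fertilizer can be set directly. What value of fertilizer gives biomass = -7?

Substituting into the biomass equation gives biomass = 4*fertilizer - 23.
Solve 4*fertilizer - 23 = -7: fertilizer = (-7 + 23) / 4 = 4.

fertilizer = 4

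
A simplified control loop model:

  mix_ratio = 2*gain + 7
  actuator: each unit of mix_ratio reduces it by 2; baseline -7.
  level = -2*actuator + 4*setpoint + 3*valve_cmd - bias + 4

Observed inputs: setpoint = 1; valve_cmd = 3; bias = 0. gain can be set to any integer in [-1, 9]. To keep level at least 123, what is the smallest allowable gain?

gain = 8

Substituting into the actuator equation gives actuator = -4*gain - 21.
Substituting into the level equation gives level = 8*gain + 59.
Require 8*gain + 59 ≥ 123, so gain ≥ 8.
The smallest integer in [-1, 9] satisfying this is 8.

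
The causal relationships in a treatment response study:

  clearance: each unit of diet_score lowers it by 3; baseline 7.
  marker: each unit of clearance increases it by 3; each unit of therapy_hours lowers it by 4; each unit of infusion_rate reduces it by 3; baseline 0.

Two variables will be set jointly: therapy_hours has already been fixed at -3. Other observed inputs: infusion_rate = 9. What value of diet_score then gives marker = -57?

With therapy_hours held at -3:
Substituting into the marker equation gives marker = -9*diet_score + 6.
Solve -9*diet_score + 6 = -57: diet_score = (-57 - 6) / -9 = 7.

diet_score = 7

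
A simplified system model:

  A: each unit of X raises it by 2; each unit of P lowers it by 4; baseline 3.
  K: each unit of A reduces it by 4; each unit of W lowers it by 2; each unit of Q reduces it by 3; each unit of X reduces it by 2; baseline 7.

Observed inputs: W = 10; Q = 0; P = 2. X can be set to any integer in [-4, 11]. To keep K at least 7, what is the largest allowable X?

X = 0

Substituting into the A equation gives A = 2*X - 5.
This gives K = -10*X + 7.
Require -10*X + 7 ≥ 7, so X ≤ 0.
The largest integer in [-4, 11] satisfying this is 0.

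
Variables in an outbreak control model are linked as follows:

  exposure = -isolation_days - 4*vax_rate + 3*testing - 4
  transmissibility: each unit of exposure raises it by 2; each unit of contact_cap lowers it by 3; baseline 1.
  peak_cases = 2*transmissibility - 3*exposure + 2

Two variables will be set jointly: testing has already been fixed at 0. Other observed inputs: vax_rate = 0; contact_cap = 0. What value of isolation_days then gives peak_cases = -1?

With testing held at 0:
Substituting into the exposure equation gives exposure = -isolation_days - 4.
Substituting into the transmissibility equation gives transmissibility = -2*isolation_days - 7.
So peak_cases = -isolation_days.
Solve -isolation_days = -1: isolation_days = -1 / -1 = 1.

isolation_days = 1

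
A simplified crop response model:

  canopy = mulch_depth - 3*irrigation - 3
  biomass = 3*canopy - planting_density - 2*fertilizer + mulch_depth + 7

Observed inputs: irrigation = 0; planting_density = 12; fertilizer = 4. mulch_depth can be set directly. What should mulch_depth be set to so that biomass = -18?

mulch_depth = 1

Substituting into the canopy equation gives canopy = mulch_depth - 3.
Substituting into the biomass equation gives biomass = 4*mulch_depth - 22.
Solve 4*mulch_depth - 22 = -18: mulch_depth = (-18 + 22) / 4 = 1.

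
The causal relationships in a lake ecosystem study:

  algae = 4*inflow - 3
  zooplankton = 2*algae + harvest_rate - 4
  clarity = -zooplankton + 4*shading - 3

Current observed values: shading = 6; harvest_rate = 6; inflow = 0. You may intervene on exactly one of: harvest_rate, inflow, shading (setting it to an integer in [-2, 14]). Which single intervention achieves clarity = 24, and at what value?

set harvest_rate = 7

Intervening on harvest_rate: with other inputs at their observed values, clarity = -harvest_rate + 31. Solving for 24 gives harvest_rate = 7, within [-2, 14].
Intervening on inflow: clarity = -8*inflow + 25. Reaching 24 requires inflow = 1/8, not an integer.
Intervening on shading: clarity = 4*shading + 1. Reaching 24 requires shading = 23/4, not an integer.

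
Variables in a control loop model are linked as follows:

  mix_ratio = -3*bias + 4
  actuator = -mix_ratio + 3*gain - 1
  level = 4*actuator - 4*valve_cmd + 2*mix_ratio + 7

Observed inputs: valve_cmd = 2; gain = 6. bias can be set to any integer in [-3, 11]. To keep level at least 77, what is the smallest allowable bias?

Substituting into the actuator equation gives actuator = 3*bias + 13.
Substituting into the level equation gives level = 6*bias + 59.
Require 6*bias + 59 ≥ 77, so bias ≥ 3.
The smallest integer in [-3, 11] satisfying this is 3.

bias = 3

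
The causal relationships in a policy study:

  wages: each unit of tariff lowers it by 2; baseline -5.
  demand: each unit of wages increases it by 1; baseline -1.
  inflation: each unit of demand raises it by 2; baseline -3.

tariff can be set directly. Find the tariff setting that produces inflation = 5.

Substituting into the demand equation gives demand = -2*tariff - 6.
Substituting into the inflation equation gives inflation = -4*tariff - 15.
Solve -4*tariff - 15 = 5: tariff = (5 + 15) / -4 = -5.

tariff = -5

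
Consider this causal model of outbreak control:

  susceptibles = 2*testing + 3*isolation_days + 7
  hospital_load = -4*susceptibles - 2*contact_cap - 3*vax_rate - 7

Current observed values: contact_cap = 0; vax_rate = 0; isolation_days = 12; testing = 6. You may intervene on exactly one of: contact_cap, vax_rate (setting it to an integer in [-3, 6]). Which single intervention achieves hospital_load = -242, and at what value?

set vax_rate = 5

Intervening on contact_cap: hospital_load = -2*contact_cap - 227. Reaching -242 requires contact_cap = 15/2, not an integer.
Intervening on vax_rate: with other inputs at their observed values, hospital_load = -3*vax_rate - 227. Solving for -242 gives vax_rate = 5, within [-3, 6].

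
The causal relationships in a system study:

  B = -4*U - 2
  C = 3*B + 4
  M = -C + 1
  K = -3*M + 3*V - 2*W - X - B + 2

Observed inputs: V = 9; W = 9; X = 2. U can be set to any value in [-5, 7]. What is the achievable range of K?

-222 to 162

Substituting into the C equation gives C = -12*U - 2.
This gives M = 12*U + 3.
K becomes -32*U + 2.
Linear in U, so extremes are at the endpoints: U = -5 gives K = 162; U = 7 gives K = -222.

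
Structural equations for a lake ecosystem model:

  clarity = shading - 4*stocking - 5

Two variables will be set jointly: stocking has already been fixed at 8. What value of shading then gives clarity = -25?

shading = 12

With stocking held at 8:
Substituting into the clarity equation gives clarity = shading - 37.
Solve shading - 37 = -25: shading = (-25 + 37) / 1 = 12.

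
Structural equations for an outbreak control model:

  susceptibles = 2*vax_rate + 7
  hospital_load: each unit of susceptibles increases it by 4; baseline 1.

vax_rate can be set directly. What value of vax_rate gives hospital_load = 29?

Substituting into the hospital_load equation gives hospital_load = 8*vax_rate + 29.
Solve 8*vax_rate + 29 = 29: vax_rate = (29 - 29) / 8 = 0.

vax_rate = 0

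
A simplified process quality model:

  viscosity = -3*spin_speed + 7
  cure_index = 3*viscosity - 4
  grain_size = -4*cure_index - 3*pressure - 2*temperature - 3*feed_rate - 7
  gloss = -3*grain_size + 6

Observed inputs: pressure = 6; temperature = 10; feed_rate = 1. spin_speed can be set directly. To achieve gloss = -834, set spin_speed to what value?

spin_speed = 11

Substituting into the cure_index equation gives cure_index = -9*spin_speed + 17.
grain_size becomes 36*spin_speed - 116.
So gloss = -108*spin_speed + 354.
Solve -108*spin_speed + 354 = -834: spin_speed = (-834 - 354) / -108 = 11.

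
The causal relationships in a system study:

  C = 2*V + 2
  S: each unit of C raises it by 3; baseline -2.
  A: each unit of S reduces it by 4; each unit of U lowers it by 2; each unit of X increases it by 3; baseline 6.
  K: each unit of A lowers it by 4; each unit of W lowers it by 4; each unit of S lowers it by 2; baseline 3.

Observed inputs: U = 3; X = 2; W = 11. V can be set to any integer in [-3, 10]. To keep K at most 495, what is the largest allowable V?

V = 6

Substituting into the S equation gives S = 6*V + 4.
Substituting into the A equation gives A = -24*V - 10.
Substituting into the K equation gives K = 84*V - 9.
Require 84*V - 9 ≤ 495, so V ≤ 6.
The largest integer in [-3, 10] satisfying this is 6.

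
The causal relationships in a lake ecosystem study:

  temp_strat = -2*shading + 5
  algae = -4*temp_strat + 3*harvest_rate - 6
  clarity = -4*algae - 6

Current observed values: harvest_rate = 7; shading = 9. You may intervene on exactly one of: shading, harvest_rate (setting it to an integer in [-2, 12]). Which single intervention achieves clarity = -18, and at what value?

set shading = 1

Intervening on shading: with other inputs at their observed values, clarity = -32*shading + 14. Solving for -18 gives shading = 1, within [-2, 12].
Intervening on harvest_rate: clarity = -12*harvest_rate - 190. Reaching -18 requires harvest_rate = -43/3, not an integer.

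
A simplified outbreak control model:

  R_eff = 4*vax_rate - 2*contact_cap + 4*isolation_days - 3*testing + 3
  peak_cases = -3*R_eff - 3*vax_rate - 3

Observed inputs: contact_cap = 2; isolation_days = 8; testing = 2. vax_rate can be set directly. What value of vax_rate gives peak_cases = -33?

Substituting into the R_eff equation gives R_eff = 4*vax_rate + 25.
This gives peak_cases = -15*vax_rate - 78.
Solve -15*vax_rate - 78 = -33: vax_rate = (-33 + 78) / -15 = -3.

vax_rate = -3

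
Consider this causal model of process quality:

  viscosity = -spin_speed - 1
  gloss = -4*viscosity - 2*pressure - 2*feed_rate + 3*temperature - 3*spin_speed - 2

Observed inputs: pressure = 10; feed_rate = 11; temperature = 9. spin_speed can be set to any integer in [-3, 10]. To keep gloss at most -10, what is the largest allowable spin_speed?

spin_speed = 3

Substituting into the gloss equation gives gloss = spin_speed - 13.
Require spin_speed - 13 ≤ -10, so spin_speed ≤ 3.
The largest integer in [-3, 10] satisfying this is 3.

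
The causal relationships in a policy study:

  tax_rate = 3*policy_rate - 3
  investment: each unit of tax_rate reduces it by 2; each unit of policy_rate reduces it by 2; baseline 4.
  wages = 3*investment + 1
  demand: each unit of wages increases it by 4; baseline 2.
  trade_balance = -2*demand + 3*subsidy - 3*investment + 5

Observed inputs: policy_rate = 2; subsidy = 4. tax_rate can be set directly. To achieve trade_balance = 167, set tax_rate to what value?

Intervening on tax_rate fixes its value directly, overriding its dependence on policy_rate.
Substituting into the investment equation gives investment = -2*tax_rate.
Substituting into the wages equation gives wages = -6*tax_rate + 1.
Substituting into the demand equation gives demand = -24*tax_rate + 6.
So trade_balance = 54*tax_rate + 5.
Solve 54*tax_rate + 5 = 167: tax_rate = (167 - 5) / 54 = 3.

tax_rate = 3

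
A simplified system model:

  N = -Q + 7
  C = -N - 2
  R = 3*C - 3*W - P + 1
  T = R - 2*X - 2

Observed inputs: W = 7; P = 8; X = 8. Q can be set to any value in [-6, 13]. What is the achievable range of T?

Substituting into the C equation gives C = Q - 9.
So R = 3*Q - 55.
This gives T = 3*Q - 73.
Linear in Q, so extremes are at the endpoints: Q = -6 gives T = -91; Q = 13 gives T = -34.

-91 to -34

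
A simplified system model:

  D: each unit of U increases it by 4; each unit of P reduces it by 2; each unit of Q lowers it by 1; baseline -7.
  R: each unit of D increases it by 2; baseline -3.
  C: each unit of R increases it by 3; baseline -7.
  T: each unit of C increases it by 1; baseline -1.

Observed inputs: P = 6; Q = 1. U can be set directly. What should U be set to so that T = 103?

U = 10

Substituting into the D equation gives D = 4*U - 20.
So R = 8*U - 43.
So C = 24*U - 136.
So T = 24*U - 137.
Solve 24*U - 137 = 103: U = (103 + 137) / 24 = 10.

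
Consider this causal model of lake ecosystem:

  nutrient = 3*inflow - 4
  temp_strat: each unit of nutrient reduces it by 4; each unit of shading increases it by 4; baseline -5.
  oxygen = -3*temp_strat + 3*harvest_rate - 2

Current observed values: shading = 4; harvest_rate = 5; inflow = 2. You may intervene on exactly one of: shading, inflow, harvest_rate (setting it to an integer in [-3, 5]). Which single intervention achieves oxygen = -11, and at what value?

Intervening on shading: oxygen = -12*shading + 52. Reaching -11 requires shading = 21/4, not an integer.
Intervening on inflow: oxygen = 36*inflow - 68. Reaching -11 requires inflow = 19/12, not an integer.
Intervening on harvest_rate: with other inputs at their observed values, oxygen = 3*harvest_rate - 11. Solving for -11 gives harvest_rate = 0, within [-3, 5].

set harvest_rate = 0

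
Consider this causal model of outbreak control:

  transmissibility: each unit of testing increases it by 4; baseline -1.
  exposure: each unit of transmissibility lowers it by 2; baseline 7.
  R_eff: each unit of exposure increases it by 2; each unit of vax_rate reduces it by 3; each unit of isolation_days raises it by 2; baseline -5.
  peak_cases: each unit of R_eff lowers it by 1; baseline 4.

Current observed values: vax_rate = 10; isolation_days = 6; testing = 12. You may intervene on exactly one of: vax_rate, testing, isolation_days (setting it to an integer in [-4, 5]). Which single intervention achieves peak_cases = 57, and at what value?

set testing = 3

Intervening on vax_rate: peak_cases = 3*vax_rate + 171. Reaching 57 requires vax_rate = -38, outside [-4, 5].
Intervening on testing: with other inputs at their observed values, peak_cases = 16*testing + 9. Solving for 57 gives testing = 3, within [-4, 5].
Intervening on isolation_days: peak_cases = -2*isolation_days + 213. Reaching 57 requires isolation_days = 78, outside [-4, 5].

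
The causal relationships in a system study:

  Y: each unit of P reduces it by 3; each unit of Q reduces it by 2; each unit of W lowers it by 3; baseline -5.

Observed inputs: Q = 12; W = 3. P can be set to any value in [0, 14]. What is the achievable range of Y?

Substituting into the Y equation gives Y = -3*P - 38.
Linear in P, so extremes are at the endpoints: P = 0 gives Y = -38; P = 14 gives Y = -80.

-80 to -38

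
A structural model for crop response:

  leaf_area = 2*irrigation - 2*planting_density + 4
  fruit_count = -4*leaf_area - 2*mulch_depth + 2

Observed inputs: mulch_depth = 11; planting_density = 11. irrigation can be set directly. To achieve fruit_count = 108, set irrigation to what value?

irrigation = -7

Substituting into the leaf_area equation gives leaf_area = 2*irrigation - 18.
This gives fruit_count = -8*irrigation + 52.
Solve -8*irrigation + 52 = 108: irrigation = (108 - 52) / -8 = -7.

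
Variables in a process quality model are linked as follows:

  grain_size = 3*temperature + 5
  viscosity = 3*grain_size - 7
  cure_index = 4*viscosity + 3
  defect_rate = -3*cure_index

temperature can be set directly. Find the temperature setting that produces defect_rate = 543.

temperature = -6

Substituting into the viscosity equation gives viscosity = 9*temperature + 8.
This gives cure_index = 36*temperature + 35.
Substituting into the defect_rate equation gives defect_rate = -108*temperature - 105.
Solve -108*temperature - 105 = 543: temperature = (543 + 105) / -108 = -6.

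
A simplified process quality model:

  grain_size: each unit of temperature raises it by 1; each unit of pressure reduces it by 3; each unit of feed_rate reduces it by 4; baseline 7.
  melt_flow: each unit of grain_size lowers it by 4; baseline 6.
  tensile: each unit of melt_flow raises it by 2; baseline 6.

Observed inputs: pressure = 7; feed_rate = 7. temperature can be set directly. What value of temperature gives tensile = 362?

Substituting into the grain_size equation gives grain_size = temperature - 42.
So melt_flow = -4*temperature + 174.
Substituting into the tensile equation gives tensile = -8*temperature + 354.
Solve -8*temperature + 354 = 362: temperature = (362 - 354) / -8 = -1.

temperature = -1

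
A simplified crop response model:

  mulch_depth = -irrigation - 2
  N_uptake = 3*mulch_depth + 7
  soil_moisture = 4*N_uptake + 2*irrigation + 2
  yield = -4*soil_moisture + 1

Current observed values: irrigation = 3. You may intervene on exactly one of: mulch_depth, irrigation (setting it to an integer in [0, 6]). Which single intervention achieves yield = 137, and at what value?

Intervening on mulch_depth: yield = -48*mulch_depth - 143. Reaching 137 requires mulch_depth = -35/6, not an integer.
Intervening on irrigation: with other inputs at their observed values, yield = 40*irrigation - 23. Solving for 137 gives irrigation = 4, within [0, 6].

set irrigation = 4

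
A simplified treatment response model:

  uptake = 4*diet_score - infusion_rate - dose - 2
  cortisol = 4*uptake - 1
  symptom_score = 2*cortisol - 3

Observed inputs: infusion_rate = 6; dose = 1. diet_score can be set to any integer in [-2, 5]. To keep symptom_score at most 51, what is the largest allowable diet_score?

diet_score = 4

Substituting into the uptake equation gives uptake = 4*diet_score - 9.
Substituting into the cortisol equation gives cortisol = 16*diet_score - 37.
Substituting into the symptom_score equation gives symptom_score = 32*diet_score - 77.
Require 32*diet_score - 77 ≤ 51, so diet_score ≤ 4.
The largest integer in [-2, 5] satisfying this is 4.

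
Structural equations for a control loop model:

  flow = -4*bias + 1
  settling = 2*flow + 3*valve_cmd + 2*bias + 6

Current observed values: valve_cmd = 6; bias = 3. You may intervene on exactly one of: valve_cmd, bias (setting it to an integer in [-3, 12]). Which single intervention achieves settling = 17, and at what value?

set valve_cmd = 9

Intervening on valve_cmd: with other inputs at their observed values, settling = 3*valve_cmd - 10. Solving for 17 gives valve_cmd = 9, within [-3, 12].
Intervening on bias: settling = -6*bias + 26. Reaching 17 requires bias = 3/2, not an integer.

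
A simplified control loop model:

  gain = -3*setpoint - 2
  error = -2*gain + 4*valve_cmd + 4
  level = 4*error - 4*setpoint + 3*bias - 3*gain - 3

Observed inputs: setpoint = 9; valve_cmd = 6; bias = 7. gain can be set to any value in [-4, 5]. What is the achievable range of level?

39 to 138

Intervening on gain fixes its value directly, overriding its dependence on setpoint.
Substituting into the error equation gives error = -2*gain + 28.
Substituting into the level equation gives level = -11*gain + 94.
Linear in gain, so extremes are at the endpoints: gain = -4 gives level = 138; gain = 5 gives level = 39.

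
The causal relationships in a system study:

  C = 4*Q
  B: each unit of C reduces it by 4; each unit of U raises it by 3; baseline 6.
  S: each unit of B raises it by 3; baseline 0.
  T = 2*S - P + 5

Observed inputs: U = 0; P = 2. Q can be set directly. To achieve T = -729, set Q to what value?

Q = 8

Substituting into the B equation gives B = -16*Q + 6.
Substituting into the S equation gives S = -48*Q + 18.
Substituting into the T equation gives T = -96*Q + 39.
Solve -96*Q + 39 = -729: Q = (-729 - 39) / -96 = 8.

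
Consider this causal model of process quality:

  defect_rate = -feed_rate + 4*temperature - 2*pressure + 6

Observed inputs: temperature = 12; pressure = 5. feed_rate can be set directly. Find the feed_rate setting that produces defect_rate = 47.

feed_rate = -3

Substituting into the defect_rate equation gives defect_rate = -feed_rate + 44.
Solve -feed_rate + 44 = 47: feed_rate = (47 - 44) / -1 = -3.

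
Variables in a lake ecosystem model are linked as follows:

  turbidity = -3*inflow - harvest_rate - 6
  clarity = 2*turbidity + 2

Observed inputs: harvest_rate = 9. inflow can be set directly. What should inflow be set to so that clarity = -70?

Substituting into the turbidity equation gives turbidity = -3*inflow - 15.
Substituting into the clarity equation gives clarity = -6*inflow - 28.
Solve -6*inflow - 28 = -70: inflow = (-70 + 28) / -6 = 7.

inflow = 7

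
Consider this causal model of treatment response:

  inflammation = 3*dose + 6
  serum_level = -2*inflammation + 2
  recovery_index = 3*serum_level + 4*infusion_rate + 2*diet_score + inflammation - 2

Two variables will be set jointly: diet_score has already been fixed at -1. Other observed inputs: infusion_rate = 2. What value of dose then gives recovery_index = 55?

With diet_score held at -1:
Substituting into the serum_level equation gives serum_level = -6*dose - 10.
So recovery_index = -15*dose - 20.
Solve -15*dose - 20 = 55: dose = (55 + 20) / -15 = -5.

dose = -5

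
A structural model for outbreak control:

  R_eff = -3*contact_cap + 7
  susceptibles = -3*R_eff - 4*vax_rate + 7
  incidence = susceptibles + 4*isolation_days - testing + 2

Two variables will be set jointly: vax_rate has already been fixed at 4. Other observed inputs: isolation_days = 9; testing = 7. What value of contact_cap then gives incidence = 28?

contact_cap = 3

With vax_rate held at 4:
Substituting into the susceptibles equation gives susceptibles = 9*contact_cap - 30.
Substituting into the incidence equation gives incidence = 9*contact_cap + 1.
Solve 9*contact_cap + 1 = 28: contact_cap = (28 - 1) / 9 = 3.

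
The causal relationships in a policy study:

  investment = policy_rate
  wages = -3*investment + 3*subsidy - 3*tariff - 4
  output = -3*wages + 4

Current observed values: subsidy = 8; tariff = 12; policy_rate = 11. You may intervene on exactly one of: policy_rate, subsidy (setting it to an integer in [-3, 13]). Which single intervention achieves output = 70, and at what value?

Intervening on policy_rate: with other inputs at their observed values, output = 9*policy_rate + 52. Solving for 70 gives policy_rate = 2, within [-3, 13].
Intervening on subsidy: output = -9*subsidy + 223. Reaching 70 requires subsidy = 17, outside [-3, 13].

set policy_rate = 2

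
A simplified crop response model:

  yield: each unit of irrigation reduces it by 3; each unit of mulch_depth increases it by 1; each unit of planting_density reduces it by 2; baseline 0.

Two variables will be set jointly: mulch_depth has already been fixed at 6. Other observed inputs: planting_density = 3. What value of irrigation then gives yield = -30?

irrigation = 10

With mulch_depth held at 6:
Substituting into the yield equation gives yield = -3*irrigation.
Solve -3*irrigation = -30: irrigation = -30 / -3 = 10.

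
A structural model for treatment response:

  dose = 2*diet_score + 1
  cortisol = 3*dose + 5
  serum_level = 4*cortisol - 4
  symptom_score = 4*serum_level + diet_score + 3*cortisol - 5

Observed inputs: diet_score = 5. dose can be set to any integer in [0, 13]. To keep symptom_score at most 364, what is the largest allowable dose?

Intervening on dose fixes its value directly, overriding its dependence on diet_score.
Substituting into the serum_level equation gives serum_level = 12*dose + 16.
So symptom_score = 57*dose + 79.
Require 57*dose + 79 ≤ 364, so dose ≤ 5.
The largest integer in [0, 13] satisfying this is 5.

dose = 5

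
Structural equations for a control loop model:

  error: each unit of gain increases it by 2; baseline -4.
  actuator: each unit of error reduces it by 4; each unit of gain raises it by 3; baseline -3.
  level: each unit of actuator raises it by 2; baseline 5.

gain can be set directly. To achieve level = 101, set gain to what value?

Substituting into the actuator equation gives actuator = -5*gain + 13.
So level = -10*gain + 31.
Solve -10*gain + 31 = 101: gain = (101 - 31) / -10 = -7.

gain = -7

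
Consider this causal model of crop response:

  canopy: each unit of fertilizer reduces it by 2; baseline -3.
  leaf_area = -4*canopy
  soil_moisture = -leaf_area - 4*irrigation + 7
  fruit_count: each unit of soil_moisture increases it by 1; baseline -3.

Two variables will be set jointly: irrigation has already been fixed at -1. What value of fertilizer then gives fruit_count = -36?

fertilizer = 4

With irrigation held at -1:
Substituting into the leaf_area equation gives leaf_area = 8*fertilizer + 12.
Substituting into the soil_moisture equation gives soil_moisture = -8*fertilizer - 1.
Substituting into the fruit_count equation gives fruit_count = -8*fertilizer - 4.
Solve -8*fertilizer - 4 = -36: fertilizer = (-36 + 4) / -8 = 4.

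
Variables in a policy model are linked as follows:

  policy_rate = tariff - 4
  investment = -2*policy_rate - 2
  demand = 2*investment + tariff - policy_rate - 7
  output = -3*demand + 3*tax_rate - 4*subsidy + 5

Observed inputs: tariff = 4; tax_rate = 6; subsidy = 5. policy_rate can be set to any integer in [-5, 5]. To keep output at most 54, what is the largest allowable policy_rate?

policy_rate = 2

Intervening on policy_rate fixes its value directly, overriding its dependence on tariff.
Substituting into the demand equation gives demand = -5*policy_rate - 7.
So output = 15*policy_rate + 24.
Require 15*policy_rate + 24 ≤ 54, so policy_rate ≤ 2.
The largest integer in [-5, 5] satisfying this is 2.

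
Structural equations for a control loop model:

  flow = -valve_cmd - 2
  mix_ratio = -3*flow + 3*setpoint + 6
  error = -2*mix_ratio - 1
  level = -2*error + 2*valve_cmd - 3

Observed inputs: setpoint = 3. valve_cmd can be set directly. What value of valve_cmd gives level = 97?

valve_cmd = 1

Substituting into the mix_ratio equation gives mix_ratio = 3*valve_cmd + 21.
error becomes -6*valve_cmd - 43.
This gives level = 14*valve_cmd + 83.
Solve 14*valve_cmd + 83 = 97: valve_cmd = (97 - 83) / 14 = 1.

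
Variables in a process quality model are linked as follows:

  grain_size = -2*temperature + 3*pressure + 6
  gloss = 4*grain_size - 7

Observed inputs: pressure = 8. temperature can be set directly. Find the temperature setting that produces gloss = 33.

temperature = 10

Substituting into the grain_size equation gives grain_size = -2*temperature + 30.
Substituting into the gloss equation gives gloss = -8*temperature + 113.
Solve -8*temperature + 113 = 33: temperature = (33 - 113) / -8 = 10.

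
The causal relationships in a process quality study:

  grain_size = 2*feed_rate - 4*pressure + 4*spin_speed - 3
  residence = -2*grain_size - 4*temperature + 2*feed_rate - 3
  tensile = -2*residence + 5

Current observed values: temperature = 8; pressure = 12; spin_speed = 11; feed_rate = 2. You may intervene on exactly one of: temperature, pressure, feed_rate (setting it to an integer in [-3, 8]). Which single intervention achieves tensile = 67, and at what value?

Intervening on temperature: tensile = 8*temperature - 9. Reaching 67 requires temperature = 19/2, not an integer.
Intervening on pressure: tensile = -16*pressure + 247. Reaching 67 requires pressure = 45/4, not an integer.
Intervening on feed_rate: with other inputs at their observed values, tensile = 4*feed_rate + 47. Solving for 67 gives feed_rate = 5, within [-3, 8].

set feed_rate = 5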